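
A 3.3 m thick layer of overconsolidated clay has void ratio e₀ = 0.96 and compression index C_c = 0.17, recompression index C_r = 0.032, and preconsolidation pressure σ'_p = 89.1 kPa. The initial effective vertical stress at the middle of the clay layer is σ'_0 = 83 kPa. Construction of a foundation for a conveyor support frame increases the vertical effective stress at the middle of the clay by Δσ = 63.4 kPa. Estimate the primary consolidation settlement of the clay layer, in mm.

Final effective stress: σ'_f = 83 + 63.4 = 146.4 kPa.
σ'_f = 146.4 > σ'_p = 89.1 kPa, so the stress path crosses the preconsolidation pressure — recompression up to σ'_p, then virgin compression beyond:
S_c = H/(1+e₀)·[C_r·log₁₀(σ'_p/σ'_0) + C_c·log₁₀(σ'_f/σ'_p)]
    = 3.3/1.96 × [0.032×log₁₀(89.1/83) + 0.17×log₁₀(146.4/89.1)]
    = 1.6837 × [0.00098559 + 0.036663] = 0.06339 m

S_c ≈ 63.4 mm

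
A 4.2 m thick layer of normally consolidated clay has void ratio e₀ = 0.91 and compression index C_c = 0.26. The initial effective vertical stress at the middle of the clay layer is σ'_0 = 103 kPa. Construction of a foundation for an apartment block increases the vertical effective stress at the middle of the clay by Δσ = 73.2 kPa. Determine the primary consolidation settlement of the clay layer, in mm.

Final effective stress: σ'_f = σ'_0 + Δσ = 103 + 73.2 = 176.2 kPa.
Normally consolidated clay, so the full stress increment lies on the virgin compression line:
S_c = C_c·H/(1+e₀)·log₁₀(σ'_f/σ'_0) = 0.26×4.2/(1+0.91)×log₁₀(176.2/103)
    = 0.57173 × 0.23317 = 0.1333 m

S_c ≈ 133 mm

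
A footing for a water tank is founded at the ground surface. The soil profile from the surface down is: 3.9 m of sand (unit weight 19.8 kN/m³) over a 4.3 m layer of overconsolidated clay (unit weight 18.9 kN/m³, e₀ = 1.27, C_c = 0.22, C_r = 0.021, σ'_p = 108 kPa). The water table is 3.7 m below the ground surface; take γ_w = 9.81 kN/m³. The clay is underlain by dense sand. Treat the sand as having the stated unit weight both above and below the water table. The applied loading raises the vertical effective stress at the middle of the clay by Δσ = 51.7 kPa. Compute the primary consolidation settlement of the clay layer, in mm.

Mid-depth of clay below the ground surface: z = 3.9 + 4.3/2 = 6.05 m.
Total vertical stress at mid-clay: σ_v = 19.8×3.9 + 18.9×2.15 = 117.85 kPa.
Pore pressure: u = 9.81×(6.05 − 3.7) = 23.054 kPa.
Initial effective stress: σ'_0 = σ_v − u = 117.85 − 23.054 = 94.796 kPa.
Final effective stress: σ'_f = 94.796 + 51.7 = 146.5 kPa.
σ'_f = 146.5 > σ'_p = 108 kPa, so the stress path crosses the preconsolidation pressure — recompression up to σ'_p, then virgin compression beyond:
S_c = H/(1+e₀)·[C_r·log₁₀(σ'_p/σ'_0) + C_c·log₁₀(σ'_f/σ'_p)]
    = 4.3/2.27 × [0.021×log₁₀(108/94.796) + 0.22×log₁₀(146.5/108)]
    = 1.8943 × [0.0011893 + 0.029131] = 0.05744 m

S_c ≈ 57.4 mm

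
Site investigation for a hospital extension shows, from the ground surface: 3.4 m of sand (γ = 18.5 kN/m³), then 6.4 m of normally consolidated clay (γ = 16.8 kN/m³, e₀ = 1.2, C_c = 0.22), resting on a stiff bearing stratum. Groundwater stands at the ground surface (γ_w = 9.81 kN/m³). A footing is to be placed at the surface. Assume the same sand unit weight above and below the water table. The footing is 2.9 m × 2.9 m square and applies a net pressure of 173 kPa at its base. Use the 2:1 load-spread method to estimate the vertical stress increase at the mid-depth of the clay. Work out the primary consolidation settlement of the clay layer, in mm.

Mid-depth of clay below the ground surface: z = 3.4 + 6.4/2 = 6.6 m.
Total vertical stress at mid-clay: σ_v = 18.5×3.4 + 16.8×3.2 = 116.66 kPa.
Pore pressure: u = 9.81×(6.6 − 0) = 64.746 kPa.
Initial effective stress: σ'_0 = σ_v − u = 116.66 − 64.746 = 51.914 kPa.
Stress increase at mid-clay by the 2:1 spreading method:
Δσ = qBL/((B+z)(L+z)) = 173×2.9×2.9/((2.9+6.6)(2.9+6.6)) = 16.121 kPa
Final effective stress: σ'_f = σ'_0 + Δσ = 51.914 + 16.121 = 68.035 kPa.
Normally consolidated clay, so the full stress increment lies on the virgin compression line:
S_c = C_c·H/(1+e₀)·log₁₀(σ'_f/σ'_0) = 0.22×6.4/(1+1.2)×log₁₀(68.035/51.914)
    = 0.64 × 0.11745 = 0.07517 m

S_c ≈ 75.2 mm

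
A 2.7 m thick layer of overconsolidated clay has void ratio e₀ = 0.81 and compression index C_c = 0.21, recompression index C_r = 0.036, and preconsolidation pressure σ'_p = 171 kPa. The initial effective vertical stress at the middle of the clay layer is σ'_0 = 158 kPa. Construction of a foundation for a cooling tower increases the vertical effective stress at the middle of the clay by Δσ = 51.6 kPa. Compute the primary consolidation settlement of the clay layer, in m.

S_c ≈ 0.0295 m

Final effective stress: σ'_f = 158 + 51.6 = 209.6 kPa.
σ'_f = 209.6 > σ'_p = 171 kPa, so the stress path crosses the preconsolidation pressure — recompression up to σ'_p, then virgin compression beyond:
S_c = H/(1+e₀)·[C_r·log₁₀(σ'_p/σ'_0) + C_c·log₁₀(σ'_f/σ'_p)]
    = 2.7/1.81 × [0.036×log₁₀(171/158) + 0.21×log₁₀(209.6/171)]
    = 1.4917 × [0.0012362 + 0.018563] = 0.02953 m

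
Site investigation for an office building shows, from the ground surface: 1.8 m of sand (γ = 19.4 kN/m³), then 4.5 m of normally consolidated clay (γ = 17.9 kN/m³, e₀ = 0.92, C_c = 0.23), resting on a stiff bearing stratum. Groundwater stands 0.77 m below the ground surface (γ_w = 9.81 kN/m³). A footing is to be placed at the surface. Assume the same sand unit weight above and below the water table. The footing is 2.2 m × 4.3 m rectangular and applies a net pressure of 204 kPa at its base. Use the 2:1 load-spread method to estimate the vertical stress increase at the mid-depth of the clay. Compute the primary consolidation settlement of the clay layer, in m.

Mid-depth of clay below the ground surface: z = 1.8 + 4.5/2 = 4.05 m.
Total vertical stress at mid-clay: σ_v = 19.4×1.8 + 17.9×2.25 = 75.195 kPa.
Pore pressure: u = 9.81×(4.05 − 0.77) = 32.177 kPa.
Initial effective stress: σ'_0 = σ_v − u = 75.195 − 32.177 = 43.018 kPa.
Stress increase at mid-clay by the 2:1 spreading method:
Δσ = qBL/((B+z)(L+z)) = 204×2.2×4.3/((2.2+4.05)(4.3+4.05)) = 36.979 kPa
Final effective stress: σ'_f = σ'_0 + Δσ = 43.018 + 36.979 = 79.997 kPa.
Normally consolidated clay, so the full stress increment lies on the virgin compression line:
S_c = C_c·H/(1+e₀)·log₁₀(σ'_f/σ'_0) = 0.23×4.5/(1+0.92)×log₁₀(79.997/43.018)
    = 0.53906 × 0.26942 = 0.1452 m

S_c ≈ 0.145 m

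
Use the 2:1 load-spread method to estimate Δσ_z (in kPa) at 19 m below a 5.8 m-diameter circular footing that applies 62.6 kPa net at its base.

Δσ_z ≈ 3.42 kPa

By the 2:1 method the load spreads at 1 horizontal : 2 vertical, so at depth z the loaded area has grown by z in each plan dimension:
Δσ ≈ qD²/(D+z)² = 62.6×5.8²/(5.8+19)² = 3.4239 kPa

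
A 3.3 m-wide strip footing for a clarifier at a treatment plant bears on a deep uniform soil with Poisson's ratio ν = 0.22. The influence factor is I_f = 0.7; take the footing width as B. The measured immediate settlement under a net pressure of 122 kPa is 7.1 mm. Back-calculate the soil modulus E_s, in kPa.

E_s ≈ 37800 kPa

S_e = q·B·(1−ν²)/E_s · I_f  ⇒  E_s = q·B·(1−ν²)·I_f / S_e.
E_s = 122 × 3.3 × 0.9516 × 0.7 / 0.0071 = 37770 kPa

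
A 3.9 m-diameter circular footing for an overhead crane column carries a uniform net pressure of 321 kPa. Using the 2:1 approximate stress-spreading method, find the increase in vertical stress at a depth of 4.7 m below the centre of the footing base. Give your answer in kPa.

By the 2:1 method the load spreads at 1 horizontal : 2 vertical, so at depth z the loaded area has grown by z in each plan dimension:
Δσ ≈ qD²/(D+z)² = 321×3.9²/(3.9+4.7)² = 66.014 kPa

Δσ_z ≈ 66 kPa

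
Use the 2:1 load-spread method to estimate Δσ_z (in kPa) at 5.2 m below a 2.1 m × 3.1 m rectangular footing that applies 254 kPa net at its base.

Δσ_z ≈ 27.3 kPa

By the 2:1 method the load spreads at 1 horizontal : 2 vertical, so at depth z the loaded area has grown by z in each plan dimension:
Δσ = qBL/((B+z)(L+z)) = 254×2.1×3.1/((2.1+5.2)(3.1+5.2)) = 27.291 kPa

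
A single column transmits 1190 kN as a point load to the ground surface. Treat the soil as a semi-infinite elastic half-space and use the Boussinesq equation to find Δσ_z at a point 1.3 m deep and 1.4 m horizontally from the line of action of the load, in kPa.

Δσ_z ≈ 49 kPa

Boussinesq vertical stress below a point load on an elastic half-space:
Δσ_z = 3P/(2πz²) · [1 + (r/z)²]^(−5/2)
r/z = 1.4/1.3 = 1.0769; [1+(r/z)²]^(−5/2) = 0.14588.
Δσ_z = 3×1190/(2π×1.3²) × 0.14588 = 336.2 × 0.14588 = 49.04 kPa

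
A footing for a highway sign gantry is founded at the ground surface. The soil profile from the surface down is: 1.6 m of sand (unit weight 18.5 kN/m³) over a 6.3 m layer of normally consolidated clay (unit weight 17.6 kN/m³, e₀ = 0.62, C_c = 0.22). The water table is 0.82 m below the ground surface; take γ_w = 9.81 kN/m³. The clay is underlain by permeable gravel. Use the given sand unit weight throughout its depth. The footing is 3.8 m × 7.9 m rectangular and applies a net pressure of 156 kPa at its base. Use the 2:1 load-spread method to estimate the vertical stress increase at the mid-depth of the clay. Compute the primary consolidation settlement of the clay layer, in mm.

S_c ≈ 245 mm

Mid-depth of clay below the ground surface: z = 1.6 + 6.3/2 = 4.75 m.
Total vertical stress at mid-clay: σ_v = 18.5×1.6 + 17.6×3.15 = 85.04 kPa.
Pore pressure: u = 9.81×(4.75 − 0.82) = 38.553 kPa.
Initial effective stress: σ'_0 = σ_v − u = 85.04 − 38.553 = 46.487 kPa.
Stress increase at mid-clay by the 2:1 spreading method:
Δσ = qBL/((B+z)(L+z)) = 156×3.8×7.9/((3.8+4.75)(7.9+4.75)) = 43.299 kPa
Final effective stress: σ'_f = σ'_0 + Δσ = 46.487 + 43.299 = 89.786 kPa.
Normally consolidated clay, so the full stress increment lies on the virgin compression line:
S_c = C_c·H/(1+e₀)·log₁₀(σ'_f/σ'_0) = 0.22×6.3/(1+0.62)×log₁₀(89.786/46.487)
    = 0.85556 × 0.28588 = 0.2446 m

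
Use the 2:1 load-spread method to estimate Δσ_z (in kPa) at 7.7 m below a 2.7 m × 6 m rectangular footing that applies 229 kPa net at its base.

Δσ_z ≈ 26 kPa

By the 2:1 method the load spreads at 1 horizontal : 2 vertical, so at depth z the loaded area has grown by z in each plan dimension:
Δσ = qBL/((B+z)(L+z)) = 229×2.7×6/((2.7+7.7)(6+7.7)) = 26.037 kPa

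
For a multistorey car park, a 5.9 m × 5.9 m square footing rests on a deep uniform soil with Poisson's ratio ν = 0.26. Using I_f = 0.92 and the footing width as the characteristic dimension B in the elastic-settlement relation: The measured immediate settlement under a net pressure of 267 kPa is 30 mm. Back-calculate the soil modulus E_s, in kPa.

E_s ≈ 45000 kPa

S_e = q·B·(1−ν²)/E_s · I_f  ⇒  E_s = q·B·(1−ν²)·I_f / S_e.
E_s = 267 × 5.9 × 0.9324 × 0.92 / 0.03 = 45040 kPa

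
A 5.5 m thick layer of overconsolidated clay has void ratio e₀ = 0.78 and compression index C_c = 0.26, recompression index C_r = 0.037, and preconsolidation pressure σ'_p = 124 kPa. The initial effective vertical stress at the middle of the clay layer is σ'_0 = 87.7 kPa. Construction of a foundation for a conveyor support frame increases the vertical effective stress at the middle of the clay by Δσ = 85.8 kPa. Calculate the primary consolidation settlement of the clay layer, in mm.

S_c ≈ 134 mm

Final effective stress: σ'_f = 87.7 + 85.8 = 173.5 kPa.
σ'_f = 173.5 > σ'_p = 124 kPa, so the stress path crosses the preconsolidation pressure — recompression up to σ'_p, then virgin compression beyond:
S_c = H/(1+e₀)·[C_r·log₁₀(σ'_p/σ'_0) + C_c·log₁₀(σ'_f/σ'_p)]
    = 5.5/1.78 × [0.037×log₁₀(124/87.7) + 0.26×log₁₀(173.5/124)]
    = 3.0899 × [0.0055656 + 0.037928] = 0.1344 m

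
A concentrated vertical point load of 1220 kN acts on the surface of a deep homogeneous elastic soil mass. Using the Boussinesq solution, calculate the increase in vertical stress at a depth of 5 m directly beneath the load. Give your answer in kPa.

Δσ_z ≈ 23.3 kPa

Boussinesq vertical stress below a point load on an elastic half-space:
Δσ_z = 3P/(2πz²) · [1 + (r/z)²]^(−5/2)
r/z = 0/5 = 0; [1+(r/z)²]^(−5/2) = 1.
Δσ_z = 3×1220/(2π×5²) × 1 = 23.3 × 1 = 23.3 kPa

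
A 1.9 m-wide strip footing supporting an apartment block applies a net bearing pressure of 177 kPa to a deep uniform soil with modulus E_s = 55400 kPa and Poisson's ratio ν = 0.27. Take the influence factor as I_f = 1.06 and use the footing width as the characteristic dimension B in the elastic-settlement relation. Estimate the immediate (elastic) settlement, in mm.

Immediate (elastic) settlement: S_e = q·B·(1−ν²)/E_s · I_f.
S_e = 177 × 1.9 × (1 − 0.27²) / 55400 × 1.06
    = 177 × 1.9 × 0.9271 / 55400 × 1.06
    = 0.005966 m = 5.966 mm

S_e ≈ 5.97 mm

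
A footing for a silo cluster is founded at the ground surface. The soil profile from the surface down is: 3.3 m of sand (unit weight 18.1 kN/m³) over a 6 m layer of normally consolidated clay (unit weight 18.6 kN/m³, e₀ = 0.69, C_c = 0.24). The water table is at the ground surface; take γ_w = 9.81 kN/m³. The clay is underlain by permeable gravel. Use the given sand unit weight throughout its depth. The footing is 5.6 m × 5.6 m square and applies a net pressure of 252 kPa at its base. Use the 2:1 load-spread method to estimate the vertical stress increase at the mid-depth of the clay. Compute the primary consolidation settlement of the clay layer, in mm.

Mid-depth of clay below the ground surface: z = 3.3 + 6/2 = 6.3 m.
Total vertical stress at mid-clay: σ_v = 18.1×3.3 + 18.6×3 = 115.53 kPa.
Pore pressure: u = 9.81×(6.3 − 0) = 61.803 kPa.
Initial effective stress: σ'_0 = σ_v − u = 115.53 − 61.803 = 53.727 kPa.
Stress increase at mid-clay by the 2:1 spreading method:
Δσ = qBL/((B+z)(L+z)) = 252×5.6×5.6/((5.6+6.3)(5.6+6.3)) = 55.806 kPa
Final effective stress: σ'_f = σ'_0 + Δσ = 53.727 + 55.806 = 109.53 kPa.
Normally consolidated clay, so the full stress increment lies on the virgin compression line:
S_c = C_c·H/(1+e₀)·log₁₀(σ'_f/σ'_0) = 0.24×6/(1+0.69)×log₁₀(109.53/53.727)
    = 0.85207 × 0.30934 = 0.2636 m

S_c ≈ 264 mm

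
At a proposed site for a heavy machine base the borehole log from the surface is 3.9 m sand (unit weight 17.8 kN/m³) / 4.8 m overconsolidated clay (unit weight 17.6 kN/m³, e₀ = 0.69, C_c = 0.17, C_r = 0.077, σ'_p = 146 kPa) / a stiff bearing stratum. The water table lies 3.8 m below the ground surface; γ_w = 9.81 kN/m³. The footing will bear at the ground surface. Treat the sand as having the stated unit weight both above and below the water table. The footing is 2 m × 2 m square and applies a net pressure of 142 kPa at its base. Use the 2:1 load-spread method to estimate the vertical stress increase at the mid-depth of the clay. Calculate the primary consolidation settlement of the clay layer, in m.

Mid-depth of clay below the ground surface: z = 3.9 + 4.8/2 = 6.3 m.
Total vertical stress at mid-clay: σ_v = 17.8×3.9 + 17.6×2.4 = 111.66 kPa.
Pore pressure: u = 9.81×(6.3 − 3.8) = 24.525 kPa.
Initial effective stress: σ'_0 = σ_v − u = 111.66 − 24.525 = 87.135 kPa.
Stress increase at mid-clay by the 2:1 spreading method:
Δσ = qBL/((B+z)(L+z)) = 142×2×2/((2+6.3)(2+6.3)) = 8.245 kPa
Final effective stress: σ'_f = 87.135 + 8.245 = 95.38 kPa.
σ'_f = 95.38 ≤ σ'_p = 146 kPa, so the clay remains overconsolidated and only the recompression index applies:
S_c = C_r·H/(1+e₀)·log₁₀(σ'_f/σ'_0) = 0.077×4.8/1.69×log₁₀(95.38/87.135)
    = 0.2187 × 0.039265 = 0.008587 m

S_c ≈ 0.00859 m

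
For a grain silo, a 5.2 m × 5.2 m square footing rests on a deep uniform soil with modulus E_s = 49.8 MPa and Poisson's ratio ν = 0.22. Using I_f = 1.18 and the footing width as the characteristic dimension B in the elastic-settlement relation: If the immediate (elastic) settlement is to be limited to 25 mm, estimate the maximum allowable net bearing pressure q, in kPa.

q ≈ 213 kPa

E_s = 49.8 MPa = 49800 kPa.
S_e = q·B·(1−ν²)/E_s · I_f  ⇒  q = S_e·E_s / (B·(1−ν²)·I_f).
q = 0.025 × 49800 / (5.2 × 0.9516 × 1.18) = 213.2 kPa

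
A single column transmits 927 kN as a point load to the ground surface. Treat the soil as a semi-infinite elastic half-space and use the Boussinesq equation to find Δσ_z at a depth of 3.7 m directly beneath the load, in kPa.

Δσ_z ≈ 32.3 kPa

Boussinesq vertical stress below a point load on an elastic half-space:
Δσ_z = 3P/(2πz²) · [1 + (r/z)²]^(−5/2)
r/z = 0/3.7 = 0; [1+(r/z)²]^(−5/2) = 1.
Δσ_z = 3×927/(2π×3.7²) × 1 = 32.331 × 1 = 32.33 kPa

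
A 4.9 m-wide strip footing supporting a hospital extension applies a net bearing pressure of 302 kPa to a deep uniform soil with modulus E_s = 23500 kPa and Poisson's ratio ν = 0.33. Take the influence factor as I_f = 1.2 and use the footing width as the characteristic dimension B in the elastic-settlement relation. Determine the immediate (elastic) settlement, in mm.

Immediate (elastic) settlement: S_e = q·B·(1−ν²)/E_s · I_f.
S_e = 302 × 4.9 × (1 − 0.33²) / 23500 × 1.2
    = 302 × 4.9 × 0.8911 / 23500 × 1.2
    = 0.06734 m = 67.34 mm

S_e ≈ 67.3 mm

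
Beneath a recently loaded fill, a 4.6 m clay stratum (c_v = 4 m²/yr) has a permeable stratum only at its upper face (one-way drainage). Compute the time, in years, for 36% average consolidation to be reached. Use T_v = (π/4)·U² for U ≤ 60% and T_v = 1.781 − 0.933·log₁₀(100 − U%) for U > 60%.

Drainage path length: H_d = H = 4.6 m (single drainage).
U ≤ 60%: T_v = (π/4)·U² = (π/4)×0.36² = 0.10179.
t = T_v·H_d²/c_v = 0.10179×4.6²/4 = 0.5385 years.

t ≈ 0.538 years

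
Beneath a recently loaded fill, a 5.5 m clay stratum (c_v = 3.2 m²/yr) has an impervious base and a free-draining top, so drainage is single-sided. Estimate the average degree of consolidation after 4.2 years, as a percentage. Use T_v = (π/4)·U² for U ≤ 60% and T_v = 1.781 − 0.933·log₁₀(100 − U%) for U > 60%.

Drainage path length: H_d = H = 5.5 m (single drainage).
T_v = c_v·t/H_d² = 3.2×4.2/5.5² = 0.4443.
T_v = 0.4443 corresponds to the U > 60% branch:
U = 1 − 10^((1.781 − T_v)/0.933)/100 = 0.7292

U ≈ 72.9 %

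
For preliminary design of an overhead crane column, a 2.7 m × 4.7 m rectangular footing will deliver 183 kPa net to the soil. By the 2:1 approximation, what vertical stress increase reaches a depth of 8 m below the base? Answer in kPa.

By the 2:1 method the load spreads at 1 horizontal : 2 vertical, so at depth z the loaded area has grown by z in each plan dimension:
Δσ = qBL/((B+z)(L+z)) = 183×2.7×4.7/((2.7+8)(4.7+8)) = 17.089 kPa

Δσ_z ≈ 17.1 kPa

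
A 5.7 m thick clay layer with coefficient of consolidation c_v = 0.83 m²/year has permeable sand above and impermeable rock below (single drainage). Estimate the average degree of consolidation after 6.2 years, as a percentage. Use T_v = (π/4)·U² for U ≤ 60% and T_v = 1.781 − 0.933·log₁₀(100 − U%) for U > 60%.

Drainage path length: H_d = H = 5.7 m (single drainage).
T_v = c_v·t/H_d² = 0.83×6.2/5.7² = 0.15839.
T_v = 0.15839 corresponds to the U ≤ 60% branch:
U = √(4T_v/π) = 0.4491

U ≈ 44.9 %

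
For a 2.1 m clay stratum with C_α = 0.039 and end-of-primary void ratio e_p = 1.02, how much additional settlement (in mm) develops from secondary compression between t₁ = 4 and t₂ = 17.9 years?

S_s ≈ 26.4 mm

Secondary compression: S_s = C_α·H/(1+e_p)·log₁₀(t₂/t₁)
S_s = 0.039×2.1/(1+1.02)×log₁₀(17.9/4)
    = 0.04054 × 0.6508 = 0.02639 m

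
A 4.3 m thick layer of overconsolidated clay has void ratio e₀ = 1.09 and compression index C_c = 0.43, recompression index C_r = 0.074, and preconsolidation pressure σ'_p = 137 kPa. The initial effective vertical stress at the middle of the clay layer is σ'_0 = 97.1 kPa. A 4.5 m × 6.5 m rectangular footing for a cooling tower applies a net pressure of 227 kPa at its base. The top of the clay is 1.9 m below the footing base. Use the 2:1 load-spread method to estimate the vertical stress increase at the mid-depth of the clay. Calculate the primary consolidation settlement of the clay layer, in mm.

Mid-depth of clay below the footing base: z = 1.9 + 4.3/2 = 4.05 m.
Stress increase at mid-clay by the 2:1 spreading method:
Δσ = qBL/((B+z)(L+z)) = 227×4.5×6.5/((4.5+4.05)(6.5+4.05)) = 73.609 kPa
Final effective stress: σ'_f = 97.1 + 73.609 = 170.71 kPa.
σ'_f = 170.71 > σ'_p = 137 kPa, so the stress path crosses the preconsolidation pressure — recompression up to σ'_p, then virgin compression beyond:
S_c = H/(1+e₀)·[C_r·log₁₀(σ'_p/σ'_0) + C_c·log₁₀(σ'_f/σ'_p)]
    = 4.3/2.09 × [0.074×log₁₀(137/97.1) + 0.43×log₁₀(170.71/137)]
    = 2.0574 × [0.011063 + 0.041082] = 0.1073 m

S_c ≈ 107 mm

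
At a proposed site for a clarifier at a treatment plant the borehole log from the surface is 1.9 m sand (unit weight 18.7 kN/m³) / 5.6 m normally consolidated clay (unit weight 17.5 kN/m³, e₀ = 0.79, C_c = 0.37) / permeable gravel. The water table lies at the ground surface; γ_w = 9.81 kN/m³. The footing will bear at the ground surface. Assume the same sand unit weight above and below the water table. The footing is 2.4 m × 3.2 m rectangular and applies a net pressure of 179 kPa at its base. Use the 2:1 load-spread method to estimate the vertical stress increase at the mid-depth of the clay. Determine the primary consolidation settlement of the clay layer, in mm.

S_c ≈ 248 mm

Mid-depth of clay below the ground surface: z = 1.9 + 5.6/2 = 4.7 m.
Total vertical stress at mid-clay: σ_v = 18.7×1.9 + 17.5×2.8 = 84.53 kPa.
Pore pressure: u = 9.81×(4.7 − 0) = 46.107 kPa.
Initial effective stress: σ'_0 = σ_v − u = 84.53 − 46.107 = 38.423 kPa.
Stress increase at mid-clay by the 2:1 spreading method:
Δσ = qBL/((B+z)(L+z)) = 179×2.4×3.2/((2.4+4.7)(3.2+4.7)) = 24.509 kPa
Final effective stress: σ'_f = σ'_0 + Δσ = 38.423 + 24.509 = 62.932 kPa.
Normally consolidated clay, so the full stress increment lies on the virgin compression line:
S_c = C_c·H/(1+e₀)·log₁₀(σ'_f/σ'_0) = 0.37×5.6/(1+0.79)×log₁₀(62.932/38.423)
    = 1.1575 × 0.21428 = 0.248 m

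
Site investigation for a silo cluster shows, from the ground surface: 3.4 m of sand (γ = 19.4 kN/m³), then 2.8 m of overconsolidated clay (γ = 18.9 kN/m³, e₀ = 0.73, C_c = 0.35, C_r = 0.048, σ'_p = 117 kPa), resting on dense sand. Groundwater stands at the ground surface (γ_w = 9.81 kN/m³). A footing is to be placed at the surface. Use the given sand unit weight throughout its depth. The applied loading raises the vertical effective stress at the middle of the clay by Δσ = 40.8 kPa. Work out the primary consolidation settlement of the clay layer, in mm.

S_c ≈ 21.7 mm

Mid-depth of clay below the ground surface: z = 3.4 + 2.8/2 = 4.8 m.
Total vertical stress at mid-clay: σ_v = 19.4×3.4 + 18.9×1.4 = 92.42 kPa.
Pore pressure: u = 9.81×(4.8 − 0) = 47.088 kPa.
Initial effective stress: σ'_0 = σ_v − u = 92.42 − 47.088 = 45.332 kPa.
Final effective stress: σ'_f = 45.332 + 40.8 = 86.132 kPa.
σ'_f = 86.132 ≤ σ'_p = 117 kPa, so the clay remains overconsolidated and only the recompression index applies:
S_c = C_r·H/(1+e₀)·log₁₀(σ'_f/σ'_0) = 0.048×2.8/1.73×log₁₀(86.132/45.332)
    = 0.077688 × 0.27876 = 0.02166 m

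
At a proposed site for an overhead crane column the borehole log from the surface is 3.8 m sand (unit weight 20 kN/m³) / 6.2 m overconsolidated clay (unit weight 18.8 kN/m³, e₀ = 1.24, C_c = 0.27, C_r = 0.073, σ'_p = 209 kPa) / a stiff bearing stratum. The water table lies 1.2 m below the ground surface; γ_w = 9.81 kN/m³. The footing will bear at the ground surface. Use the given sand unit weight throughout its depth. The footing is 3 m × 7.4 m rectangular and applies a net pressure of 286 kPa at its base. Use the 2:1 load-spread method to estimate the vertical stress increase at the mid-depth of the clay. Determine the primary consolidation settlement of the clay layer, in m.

Mid-depth of clay below the ground surface: z = 3.8 + 6.2/2 = 6.9 m.
Total vertical stress at mid-clay: σ_v = 20×3.8 + 18.8×3.1 = 134.28 kPa.
Pore pressure: u = 9.81×(6.9 − 1.2) = 55.917 kPa.
Initial effective stress: σ'_0 = σ_v − u = 134.28 − 55.917 = 78.363 kPa.
Stress increase at mid-clay by the 2:1 spreading method:
Δσ = qBL/((B+z)(L+z)) = 286×3×7.4/((3+6.9)(7.4+6.9)) = 44.848 kPa
Final effective stress: σ'_f = 78.363 + 44.848 = 123.21 kPa.
σ'_f = 123.21 ≤ σ'_p = 209 kPa, so the clay remains overconsolidated and only the recompression index applies:
S_c = C_r·H/(1+e₀)·log₁₀(σ'_f/σ'_0) = 0.073×6.2/2.24×log₁₀(123.21/78.363)
    = 0.20206 × 0.19653 = 0.03971 m

S_c ≈ 0.0397 m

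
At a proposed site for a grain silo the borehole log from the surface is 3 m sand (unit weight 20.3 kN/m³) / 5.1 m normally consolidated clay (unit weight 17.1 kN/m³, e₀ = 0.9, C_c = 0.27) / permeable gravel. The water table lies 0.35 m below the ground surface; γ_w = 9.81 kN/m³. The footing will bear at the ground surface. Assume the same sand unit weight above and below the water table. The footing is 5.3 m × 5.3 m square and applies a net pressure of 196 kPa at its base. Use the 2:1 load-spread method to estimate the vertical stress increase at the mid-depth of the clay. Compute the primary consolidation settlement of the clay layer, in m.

Mid-depth of clay below the ground surface: z = 3 + 5.1/2 = 5.55 m.
Total vertical stress at mid-clay: σ_v = 20.3×3 + 17.1×2.55 = 104.51 kPa.
Pore pressure: u = 9.81×(5.55 − 0.35) = 51.012 kPa.
Initial effective stress: σ'_0 = σ_v − u = 104.51 − 51.012 = 53.498 kPa.
Stress increase at mid-clay by the 2:1 spreading method:
Δσ = qBL/((B+z)(L+z)) = 196×5.3×5.3/((5.3+5.55)(5.3+5.55)) = 46.768 kPa
Final effective stress: σ'_f = σ'_0 + Δσ = 53.498 + 46.768 = 100.27 kPa.
Normally consolidated clay, so the full stress increment lies on the virgin compression line:
S_c = C_c·H/(1+e₀)·log₁₀(σ'_f/σ'_0) = 0.27×5.1/(1+0.9)×log₁₀(100.27/53.498)
    = 0.72474 × 0.27283 = 0.1977 m

S_c ≈ 0.198 m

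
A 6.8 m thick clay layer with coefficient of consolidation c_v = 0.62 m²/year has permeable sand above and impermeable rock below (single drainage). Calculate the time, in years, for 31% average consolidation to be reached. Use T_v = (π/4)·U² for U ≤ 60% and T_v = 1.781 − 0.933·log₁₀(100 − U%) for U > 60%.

t ≈ 5.63 years

Drainage path length: H_d = H = 6.8 m (single drainage).
U ≤ 60%: T_v = (π/4)·U² = (π/4)×0.31² = 0.075477.
t = T_v·H_d²/c_v = 0.075477×6.8²/0.62 = 5.629 years.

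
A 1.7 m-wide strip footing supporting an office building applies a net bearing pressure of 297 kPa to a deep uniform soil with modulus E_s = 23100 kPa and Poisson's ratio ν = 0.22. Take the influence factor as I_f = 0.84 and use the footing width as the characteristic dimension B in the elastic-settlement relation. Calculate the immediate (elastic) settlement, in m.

Immediate (elastic) settlement: S_e = q·B·(1−ν²)/E_s · I_f.
S_e = 297 × 1.7 × (1 − 0.22²) / 23100 × 0.84
    = 297 × 1.7 × 0.9516 / 23100 × 0.84
    = 0.01747 m

S_e ≈ 0.0175 m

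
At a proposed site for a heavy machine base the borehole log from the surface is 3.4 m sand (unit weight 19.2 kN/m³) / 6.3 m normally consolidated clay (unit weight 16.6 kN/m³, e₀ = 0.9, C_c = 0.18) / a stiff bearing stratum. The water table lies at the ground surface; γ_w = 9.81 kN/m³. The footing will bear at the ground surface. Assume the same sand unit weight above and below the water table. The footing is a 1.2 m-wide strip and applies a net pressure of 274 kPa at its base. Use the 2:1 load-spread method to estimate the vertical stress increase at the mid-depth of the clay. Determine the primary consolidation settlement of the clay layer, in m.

S_c ≈ 0.152 m

Mid-depth of clay below the ground surface: z = 3.4 + 6.3/2 = 6.55 m.
Total vertical stress at mid-clay: σ_v = 19.2×3.4 + 16.6×3.15 = 117.57 kPa.
Pore pressure: u = 9.81×(6.55 − 0) = 64.255 kPa.
Initial effective stress: σ'_0 = σ_v − u = 117.57 − 64.255 = 53.315 kPa.
Stress increase at mid-clay by the 2:1 spreading method:
Δσ = qB/(B+z) = 274×1.2/(1.2+6.55) = 42.426 kPa
Final effective stress: σ'_f = σ'_0 + Δσ = 53.315 + 42.426 = 95.741 kPa.
Normally consolidated clay, so the full stress increment lies on the virgin compression line:
S_c = C_c·H/(1+e₀)·log₁₀(σ'_f/σ'_0) = 0.18×6.3/(1+0.9)×log₁₀(95.741/53.315)
    = 0.59684 × 0.25425 = 0.1517 m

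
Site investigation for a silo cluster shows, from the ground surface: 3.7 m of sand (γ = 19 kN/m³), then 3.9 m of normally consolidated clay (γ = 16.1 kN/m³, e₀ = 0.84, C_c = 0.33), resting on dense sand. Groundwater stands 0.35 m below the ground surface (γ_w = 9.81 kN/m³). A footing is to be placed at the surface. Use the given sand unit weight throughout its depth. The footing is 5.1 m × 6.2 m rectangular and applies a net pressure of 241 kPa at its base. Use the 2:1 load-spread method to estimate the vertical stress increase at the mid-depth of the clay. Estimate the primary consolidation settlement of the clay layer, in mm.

Mid-depth of clay below the ground surface: z = 3.7 + 3.9/2 = 5.65 m.
Total vertical stress at mid-clay: σ_v = 19×3.7 + 16.1×1.95 = 101.69 kPa.
Pore pressure: u = 9.81×(5.65 − 0.35) = 51.993 kPa.
Initial effective stress: σ'_0 = σ_v − u = 101.69 − 51.993 = 49.697 kPa.
Stress increase at mid-clay by the 2:1 spreading method:
Δσ = qBL/((B+z)(L+z)) = 241×5.1×6.2/((5.1+5.65)(6.2+5.65)) = 59.821 kPa
Final effective stress: σ'_f = σ'_0 + Δσ = 49.697 + 59.821 = 109.52 kPa.
Normally consolidated clay, so the full stress increment lies on the virgin compression line:
S_c = C_c·H/(1+e₀)·log₁₀(σ'_f/σ'_0) = 0.33×3.9/(1+0.84)×log₁₀(109.52/49.697)
    = 0.69946 × 0.34316 = 0.24 m

S_c ≈ 240 mm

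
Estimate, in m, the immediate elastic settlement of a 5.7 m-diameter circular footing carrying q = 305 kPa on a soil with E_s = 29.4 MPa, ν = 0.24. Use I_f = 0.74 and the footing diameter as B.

Immediate (elastic) settlement: S_e = q·B·(1−ν²)/E_s · I_f.
E_s = 29.4 MPa = 29400 kPa.
S_e = 305 × 5.7 × (1 − 0.24²) / 29400 × 0.74
    = 305 × 5.7 × 0.9424 / 29400 × 0.74
    = 0.04124 m

S_e ≈ 0.0412 m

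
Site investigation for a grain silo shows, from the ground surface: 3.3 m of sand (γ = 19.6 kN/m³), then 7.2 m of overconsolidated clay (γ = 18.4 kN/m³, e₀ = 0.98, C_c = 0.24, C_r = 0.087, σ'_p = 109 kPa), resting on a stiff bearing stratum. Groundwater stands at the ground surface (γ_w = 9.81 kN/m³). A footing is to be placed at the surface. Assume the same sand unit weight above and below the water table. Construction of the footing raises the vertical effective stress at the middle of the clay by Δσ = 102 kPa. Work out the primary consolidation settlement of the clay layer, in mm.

Mid-depth of clay below the ground surface: z = 3.3 + 7.2/2 = 6.9 m.
Total vertical stress at mid-clay: σ_v = 19.6×3.3 + 18.4×3.6 = 130.92 kPa.
Pore pressure: u = 9.81×(6.9 − 0) = 67.689 kPa.
Initial effective stress: σ'_0 = σ_v − u = 130.92 − 67.689 = 63.231 kPa.
Final effective stress: σ'_f = 63.231 + 102 = 165.23 kPa.
σ'_f = 165.23 > σ'_p = 109 kPa, so the stress path crosses the preconsolidation pressure — recompression up to σ'_p, then virgin compression beyond:
S_c = H/(1+e₀)·[C_r·log₁₀(σ'_p/σ'_0) + C_c·log₁₀(σ'_f/σ'_p)]
    = 7.2/1.98 × [0.087×log₁₀(109/63.231) + 0.24×log₁₀(165.23/109)]
    = 3.6364 × [0.020575 + 0.043359] = 0.2325 m

S_c ≈ 232 mm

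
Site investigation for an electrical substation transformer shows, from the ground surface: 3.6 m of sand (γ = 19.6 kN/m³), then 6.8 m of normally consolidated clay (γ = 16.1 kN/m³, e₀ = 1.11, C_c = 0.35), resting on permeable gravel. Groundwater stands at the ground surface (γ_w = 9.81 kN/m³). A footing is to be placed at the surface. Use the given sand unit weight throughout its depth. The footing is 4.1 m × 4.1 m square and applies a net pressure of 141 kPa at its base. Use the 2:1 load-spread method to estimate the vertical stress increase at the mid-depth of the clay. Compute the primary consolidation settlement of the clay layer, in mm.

S_c ≈ 143 mm

Mid-depth of clay below the ground surface: z = 3.6 + 6.8/2 = 7 m.
Total vertical stress at mid-clay: σ_v = 19.6×3.6 + 16.1×3.4 = 125.3 kPa.
Pore pressure: u = 9.81×(7 − 0) = 68.67 kPa.
Initial effective stress: σ'_0 = σ_v − u = 125.3 − 68.67 = 56.63 kPa.
Stress increase at mid-clay by the 2:1 spreading method:
Δσ = qBL/((B+z)(L+z)) = 141×4.1×4.1/((4.1+7)(4.1+7)) = 19.237 kPa
Final effective stress: σ'_f = σ'_0 + Δσ = 56.63 + 19.237 = 75.867 kPa.
Normally consolidated clay, so the full stress increment lies on the virgin compression line:
S_c = C_c·H/(1+e₀)·log₁₀(σ'_f/σ'_0) = 0.35×6.8/(1+1.11)×log₁₀(75.867/56.63)
    = 1.128 × 0.12701 = 0.1433 m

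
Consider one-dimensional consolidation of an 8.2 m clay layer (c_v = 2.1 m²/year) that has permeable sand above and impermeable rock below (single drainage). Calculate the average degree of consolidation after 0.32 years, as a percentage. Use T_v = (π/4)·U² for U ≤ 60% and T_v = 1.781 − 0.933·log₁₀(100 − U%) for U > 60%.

U ≈ 11.3 %

Drainage path length: H_d = H = 8.2 m (single drainage).
T_v = c_v·t/H_d² = 2.1×0.32/8.2² = 0.0099941.
T_v = 0.0099941 corresponds to the U ≤ 60% branch:
U = √(4T_v/π) = 0.1128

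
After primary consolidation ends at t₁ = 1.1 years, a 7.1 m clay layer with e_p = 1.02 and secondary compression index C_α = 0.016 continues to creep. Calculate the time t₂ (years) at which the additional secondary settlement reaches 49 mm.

S_s = C_α·H/(1+e_p)·log₁₀(t₂/t₁) ⇒ log₁₀(t₂/t₁) = S_s·(1+e_p)/(C_α·H).
log₁₀(t₂/t₁) = 0.049 × (1+1.02) / (0.016×7.1) = 0.8713
t₂ = t₁ × 10^0.8713 = 1.1 × 7.435 = 8.179 years

t₂ ≈ 8.18 years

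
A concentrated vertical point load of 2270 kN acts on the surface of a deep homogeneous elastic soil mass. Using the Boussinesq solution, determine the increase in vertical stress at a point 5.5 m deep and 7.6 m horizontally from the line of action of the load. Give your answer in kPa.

Boussinesq vertical stress below a point load on an elastic half-space:
Δσ_z = 3P/(2πz²) · [1 + (r/z)²]^(−5/2)
r/z = 7.6/5.5 = 1.3818; [1+(r/z)²]^(−5/2) = 0.06926.
Δσ_z = 3×2270/(2π×5.5²) × 0.06926 = 35.83 × 0.06926 = 2.482 kPa

Δσ_z ≈ 2.48 kPa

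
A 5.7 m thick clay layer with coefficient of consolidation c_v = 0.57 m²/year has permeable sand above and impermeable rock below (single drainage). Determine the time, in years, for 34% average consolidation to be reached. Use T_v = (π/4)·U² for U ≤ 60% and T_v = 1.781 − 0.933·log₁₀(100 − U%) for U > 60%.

Drainage path length: H_d = H = 5.7 m (single drainage).
U ≤ 60%: T_v = (π/4)·U² = (π/4)×0.34² = 0.090792.
t = T_v·H_d²/c_v = 0.090792×5.7²/0.57 = 5.175 years.

t ≈ 5.18 years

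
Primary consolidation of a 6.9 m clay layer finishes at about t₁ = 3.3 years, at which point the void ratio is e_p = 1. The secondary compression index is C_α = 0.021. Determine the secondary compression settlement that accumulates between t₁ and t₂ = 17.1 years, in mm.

Secondary compression: S_s = C_α·H/(1+e_p)·log₁₀(t₂/t₁)
S_s = 0.021×6.9/(1+1)×log₁₀(17.1/3.3)
    = 0.07245 × 0.7145 = 0.05176 m

S_s ≈ 51.8 mm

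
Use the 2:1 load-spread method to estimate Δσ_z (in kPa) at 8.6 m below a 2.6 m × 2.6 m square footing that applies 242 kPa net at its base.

By the 2:1 method the load spreads at 1 horizontal : 2 vertical, so at depth z the loaded area has grown by z in each plan dimension:
Δσ = qBL/((B+z)(L+z)) = 242×2.6×2.6/((2.6+8.6)(2.6+8.6)) = 13.041 kPa

Δσ_z ≈ 13 kPa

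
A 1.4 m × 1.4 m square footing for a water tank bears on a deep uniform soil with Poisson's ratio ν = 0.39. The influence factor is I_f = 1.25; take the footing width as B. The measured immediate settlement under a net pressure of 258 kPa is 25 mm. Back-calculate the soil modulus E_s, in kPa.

S_e = q·B·(1−ν²)/E_s · I_f  ⇒  E_s = q·B·(1−ν²)·I_f / S_e.
E_s = 258 × 1.4 × 0.8479 × 1.25 / 0.025 = 15310 kPa

E_s ≈ 15300 kPa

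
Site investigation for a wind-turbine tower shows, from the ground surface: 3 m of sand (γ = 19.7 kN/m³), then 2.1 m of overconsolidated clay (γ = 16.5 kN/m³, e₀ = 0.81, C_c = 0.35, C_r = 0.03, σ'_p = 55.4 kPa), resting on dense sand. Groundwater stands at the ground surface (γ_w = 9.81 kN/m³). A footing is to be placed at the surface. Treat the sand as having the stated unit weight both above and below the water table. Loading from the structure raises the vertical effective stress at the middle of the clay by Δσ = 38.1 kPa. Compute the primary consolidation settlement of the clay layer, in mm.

Mid-depth of clay below the ground surface: z = 3 + 2.1/2 = 4.05 m.
Total vertical stress at mid-clay: σ_v = 19.7×3 + 16.5×1.05 = 76.425 kPa.
Pore pressure: u = 9.81×(4.05 − 0) = 39.73 kPa.
Initial effective stress: σ'_0 = σ_v − u = 76.425 − 39.73 = 36.695 kPa.
Final effective stress: σ'_f = 36.695 + 38.1 = 74.795 kPa.
σ'_f = 74.795 > σ'_p = 55.4 kPa, so the stress path crosses the preconsolidation pressure — recompression up to σ'_p, then virgin compression beyond:
S_c = H/(1+e₀)·[C_r·log₁₀(σ'_p/σ'_0) + C_c·log₁₀(σ'_f/σ'_p)]
    = 2.1/1.81 × [0.03×log₁₀(55.4/36.695) + 0.35×log₁₀(74.795/55.4)]
    = 1.1602 × [0.0053671 + 0.045627] = 0.05916 m

S_c ≈ 59.2 mm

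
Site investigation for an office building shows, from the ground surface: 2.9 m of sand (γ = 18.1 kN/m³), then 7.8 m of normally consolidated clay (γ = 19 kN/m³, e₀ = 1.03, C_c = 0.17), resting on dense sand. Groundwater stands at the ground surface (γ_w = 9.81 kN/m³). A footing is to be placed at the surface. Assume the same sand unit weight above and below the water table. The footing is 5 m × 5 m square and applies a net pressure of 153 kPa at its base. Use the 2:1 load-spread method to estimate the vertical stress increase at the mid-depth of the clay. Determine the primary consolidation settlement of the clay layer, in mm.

S_c ≈ 107 mm

Mid-depth of clay below the ground surface: z = 2.9 + 7.8/2 = 6.8 m.
Total vertical stress at mid-clay: σ_v = 18.1×2.9 + 19×3.9 = 126.59 kPa.
Pore pressure: u = 9.81×(6.8 − 0) = 66.708 kPa.
Initial effective stress: σ'_0 = σ_v − u = 126.59 − 66.708 = 59.882 kPa.
Stress increase at mid-clay by the 2:1 spreading method:
Δσ = qBL/((B+z)(L+z)) = 153×5×5/((5+6.8)(5+6.8)) = 27.471 kPa
Final effective stress: σ'_f = σ'_0 + Δσ = 59.882 + 27.471 = 87.353 kPa.
Normally consolidated clay, so the full stress increment lies on the virgin compression line:
S_c = C_c·H/(1+e₀)·log₁₀(σ'_f/σ'_0) = 0.17×7.8/(1+1.03)×log₁₀(87.353/59.882)
    = 0.6532 × 0.16398 = 0.1071 m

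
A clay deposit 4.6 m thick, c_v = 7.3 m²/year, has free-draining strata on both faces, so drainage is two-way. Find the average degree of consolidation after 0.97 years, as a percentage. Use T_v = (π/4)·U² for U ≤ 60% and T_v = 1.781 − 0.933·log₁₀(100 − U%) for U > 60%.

U ≈ 97 %

Drainage path length: H_d = H/2 = 2.3 m (double drainage).
T_v = c_v·t/H_d² = 7.3×0.97/2.3² = 1.3386.
T_v = 1.3386 corresponds to the U > 60% branch:
U = 1 − 10^((1.781 − T_v)/0.933)/100 = 0.9702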